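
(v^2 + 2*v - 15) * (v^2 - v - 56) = v^4 + v^3 - 73*v^2 - 97*v + 840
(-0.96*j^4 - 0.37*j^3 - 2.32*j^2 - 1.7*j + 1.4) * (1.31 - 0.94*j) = 0.9024*j^5 - 0.9098*j^4 + 1.6961*j^3 - 1.4412*j^2 - 3.543*j + 1.834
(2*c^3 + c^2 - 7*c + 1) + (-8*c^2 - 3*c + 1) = 2*c^3 - 7*c^2 - 10*c + 2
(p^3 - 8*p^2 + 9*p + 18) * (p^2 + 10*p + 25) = p^5 + 2*p^4 - 46*p^3 - 92*p^2 + 405*p + 450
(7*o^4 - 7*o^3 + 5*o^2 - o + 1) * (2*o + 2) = 14*o^5 - 4*o^3 + 8*o^2 + 2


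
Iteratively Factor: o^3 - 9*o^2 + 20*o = (o - 5)*(o^2 - 4*o) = (o - 5)*(o - 4)*(o)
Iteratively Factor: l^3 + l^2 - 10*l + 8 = (l + 4)*(l^2 - 3*l + 2) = (l - 1)*(l + 4)*(l - 2)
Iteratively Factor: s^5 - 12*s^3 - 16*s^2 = (s + 2)*(s^4 - 2*s^3 - 8*s^2) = s*(s + 2)*(s^3 - 2*s^2 - 8*s) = s*(s - 4)*(s + 2)*(s^2 + 2*s) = s*(s - 4)*(s + 2)^2*(s)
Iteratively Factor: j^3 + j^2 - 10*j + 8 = (j - 2)*(j^2 + 3*j - 4) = (j - 2)*(j + 4)*(j - 1)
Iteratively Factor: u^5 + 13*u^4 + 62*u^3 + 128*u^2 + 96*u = (u + 2)*(u^4 + 11*u^3 + 40*u^2 + 48*u) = u*(u + 2)*(u^3 + 11*u^2 + 40*u + 48) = u*(u + 2)*(u + 4)*(u^2 + 7*u + 12) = u*(u + 2)*(u + 4)^2*(u + 3)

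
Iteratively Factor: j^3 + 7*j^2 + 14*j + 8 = (j + 1)*(j^2 + 6*j + 8) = (j + 1)*(j + 2)*(j + 4)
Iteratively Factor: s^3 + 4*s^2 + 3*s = (s)*(s^2 + 4*s + 3) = s*(s + 3)*(s + 1)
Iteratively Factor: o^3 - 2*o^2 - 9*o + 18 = (o + 3)*(o^2 - 5*o + 6) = (o - 3)*(o + 3)*(o - 2)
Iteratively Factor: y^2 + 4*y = (y + 4)*(y)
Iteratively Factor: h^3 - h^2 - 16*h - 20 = (h + 2)*(h^2 - 3*h - 10) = (h + 2)^2*(h - 5)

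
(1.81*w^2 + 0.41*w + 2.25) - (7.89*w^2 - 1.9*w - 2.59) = -6.08*w^2 + 2.31*w + 4.84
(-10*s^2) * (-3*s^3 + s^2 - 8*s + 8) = 30*s^5 - 10*s^4 + 80*s^3 - 80*s^2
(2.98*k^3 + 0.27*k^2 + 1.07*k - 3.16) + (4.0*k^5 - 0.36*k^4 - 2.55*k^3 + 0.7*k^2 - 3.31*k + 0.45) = 4.0*k^5 - 0.36*k^4 + 0.43*k^3 + 0.97*k^2 - 2.24*k - 2.71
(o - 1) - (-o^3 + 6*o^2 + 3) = o^3 - 6*o^2 + o - 4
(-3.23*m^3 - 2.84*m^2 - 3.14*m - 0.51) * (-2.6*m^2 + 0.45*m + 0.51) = 8.398*m^5 + 5.9305*m^4 + 5.2387*m^3 - 1.5354*m^2 - 1.8309*m - 0.2601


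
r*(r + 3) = r^2 + 3*r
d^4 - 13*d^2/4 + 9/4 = (d - 3/2)*(d - 1)*(d + 1)*(d + 3/2)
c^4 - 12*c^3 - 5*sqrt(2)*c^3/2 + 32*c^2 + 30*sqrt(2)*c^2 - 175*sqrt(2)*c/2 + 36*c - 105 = (c - 7)*(c - 5)*(c - 3*sqrt(2))*(c + sqrt(2)/2)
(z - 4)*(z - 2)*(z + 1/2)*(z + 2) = z^4 - 7*z^3/2 - 6*z^2 + 14*z + 8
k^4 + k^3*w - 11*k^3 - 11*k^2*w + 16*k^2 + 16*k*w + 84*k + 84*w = (k - 7)*(k - 6)*(k + 2)*(k + w)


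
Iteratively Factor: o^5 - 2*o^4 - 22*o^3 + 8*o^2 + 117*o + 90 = (o + 1)*(o^4 - 3*o^3 - 19*o^2 + 27*o + 90) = (o + 1)*(o + 2)*(o^3 - 5*o^2 - 9*o + 45) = (o + 1)*(o + 2)*(o + 3)*(o^2 - 8*o + 15) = (o - 3)*(o + 1)*(o + 2)*(o + 3)*(o - 5)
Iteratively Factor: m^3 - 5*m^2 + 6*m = (m - 2)*(m^2 - 3*m) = m*(m - 2)*(m - 3)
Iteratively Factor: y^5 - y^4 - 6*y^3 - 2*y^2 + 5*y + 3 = (y - 3)*(y^4 + 2*y^3 - 2*y - 1) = (y - 3)*(y - 1)*(y^3 + 3*y^2 + 3*y + 1) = (y - 3)*(y - 1)*(y + 1)*(y^2 + 2*y + 1) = (y - 3)*(y - 1)*(y + 1)^2*(y + 1)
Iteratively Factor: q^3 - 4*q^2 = (q - 4)*(q^2) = q*(q - 4)*(q)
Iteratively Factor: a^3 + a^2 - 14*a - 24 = (a - 4)*(a^2 + 5*a + 6) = (a - 4)*(a + 2)*(a + 3)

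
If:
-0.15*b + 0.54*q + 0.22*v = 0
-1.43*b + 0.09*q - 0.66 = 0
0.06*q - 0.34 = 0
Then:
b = -0.10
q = 5.67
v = -13.98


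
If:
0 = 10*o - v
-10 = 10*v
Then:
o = -1/10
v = -1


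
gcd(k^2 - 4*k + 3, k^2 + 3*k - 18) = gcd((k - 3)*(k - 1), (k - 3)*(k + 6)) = k - 3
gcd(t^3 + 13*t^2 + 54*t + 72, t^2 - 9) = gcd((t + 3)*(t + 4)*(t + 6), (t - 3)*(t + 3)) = t + 3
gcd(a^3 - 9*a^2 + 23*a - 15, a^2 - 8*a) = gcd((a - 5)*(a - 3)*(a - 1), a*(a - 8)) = 1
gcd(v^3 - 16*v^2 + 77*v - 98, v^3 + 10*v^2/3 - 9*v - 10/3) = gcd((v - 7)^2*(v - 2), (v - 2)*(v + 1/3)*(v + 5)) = v - 2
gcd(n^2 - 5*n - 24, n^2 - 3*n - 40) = n - 8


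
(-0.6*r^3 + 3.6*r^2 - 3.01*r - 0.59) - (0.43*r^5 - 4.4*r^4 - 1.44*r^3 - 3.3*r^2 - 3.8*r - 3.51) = -0.43*r^5 + 4.4*r^4 + 0.84*r^3 + 6.9*r^2 + 0.79*r + 2.92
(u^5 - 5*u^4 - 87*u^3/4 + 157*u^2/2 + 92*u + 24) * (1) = u^5 - 5*u^4 - 87*u^3/4 + 157*u^2/2 + 92*u + 24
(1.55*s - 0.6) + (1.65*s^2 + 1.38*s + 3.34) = 1.65*s^2 + 2.93*s + 2.74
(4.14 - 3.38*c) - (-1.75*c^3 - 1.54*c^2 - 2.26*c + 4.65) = 1.75*c^3 + 1.54*c^2 - 1.12*c - 0.510000000000001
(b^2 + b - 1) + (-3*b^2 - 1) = -2*b^2 + b - 2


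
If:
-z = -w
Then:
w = z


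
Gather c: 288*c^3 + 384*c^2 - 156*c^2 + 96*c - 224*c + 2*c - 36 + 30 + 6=288*c^3 + 228*c^2 - 126*c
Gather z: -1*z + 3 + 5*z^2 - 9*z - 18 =5*z^2 - 10*z - 15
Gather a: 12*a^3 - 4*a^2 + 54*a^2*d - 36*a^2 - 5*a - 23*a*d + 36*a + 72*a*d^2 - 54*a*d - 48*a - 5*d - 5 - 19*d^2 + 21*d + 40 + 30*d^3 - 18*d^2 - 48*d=12*a^3 + a^2*(54*d - 40) + a*(72*d^2 - 77*d - 17) + 30*d^3 - 37*d^2 - 32*d + 35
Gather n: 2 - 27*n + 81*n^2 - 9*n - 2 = 81*n^2 - 36*n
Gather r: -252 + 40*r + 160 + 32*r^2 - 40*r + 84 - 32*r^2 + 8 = 0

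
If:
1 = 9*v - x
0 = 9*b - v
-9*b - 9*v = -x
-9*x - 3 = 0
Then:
No Solution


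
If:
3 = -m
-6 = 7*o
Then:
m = -3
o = -6/7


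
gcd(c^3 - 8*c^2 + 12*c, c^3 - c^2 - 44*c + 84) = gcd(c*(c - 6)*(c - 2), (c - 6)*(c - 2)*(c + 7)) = c^2 - 8*c + 12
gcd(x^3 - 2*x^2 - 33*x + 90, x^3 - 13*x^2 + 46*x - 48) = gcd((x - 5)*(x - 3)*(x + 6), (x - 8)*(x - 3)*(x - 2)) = x - 3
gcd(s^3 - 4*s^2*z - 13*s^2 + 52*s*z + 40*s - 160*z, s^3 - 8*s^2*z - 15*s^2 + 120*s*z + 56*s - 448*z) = s - 8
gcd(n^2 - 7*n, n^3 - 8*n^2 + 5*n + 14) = n - 7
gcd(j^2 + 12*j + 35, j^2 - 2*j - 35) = j + 5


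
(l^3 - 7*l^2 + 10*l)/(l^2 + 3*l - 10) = l*(l - 5)/(l + 5)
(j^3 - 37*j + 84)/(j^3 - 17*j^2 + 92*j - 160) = (j^2 + 4*j - 21)/(j^2 - 13*j + 40)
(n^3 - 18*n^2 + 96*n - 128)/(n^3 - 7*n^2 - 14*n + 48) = (n - 8)/(n + 3)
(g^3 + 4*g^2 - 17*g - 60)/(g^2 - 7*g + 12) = (g^2 + 8*g + 15)/(g - 3)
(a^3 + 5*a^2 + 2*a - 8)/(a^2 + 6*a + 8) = a - 1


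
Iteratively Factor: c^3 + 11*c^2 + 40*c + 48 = (c + 3)*(c^2 + 8*c + 16) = (c + 3)*(c + 4)*(c + 4)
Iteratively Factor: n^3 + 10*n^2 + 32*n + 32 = (n + 4)*(n^2 + 6*n + 8) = (n + 2)*(n + 4)*(n + 4)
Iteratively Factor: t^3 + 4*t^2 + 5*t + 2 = (t + 2)*(t^2 + 2*t + 1) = (t + 1)*(t + 2)*(t + 1)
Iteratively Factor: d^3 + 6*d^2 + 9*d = (d)*(d^2 + 6*d + 9) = d*(d + 3)*(d + 3)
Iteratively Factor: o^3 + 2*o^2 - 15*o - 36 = (o - 4)*(o^2 + 6*o + 9) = (o - 4)*(o + 3)*(o + 3)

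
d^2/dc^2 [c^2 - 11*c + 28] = 2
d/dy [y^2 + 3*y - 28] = 2*y + 3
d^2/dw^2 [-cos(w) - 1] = cos(w)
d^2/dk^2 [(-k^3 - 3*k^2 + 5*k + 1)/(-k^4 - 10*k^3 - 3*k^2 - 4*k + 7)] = 2*(k^9 + 9*k^8 + 51*k^7 - 177*k^6 - 1803*k^5 - 705*k^4 + 1028*k^3 - 2184*k^2 - 414*k - 30)/(k^12 + 30*k^11 + 309*k^10 + 1192*k^9 + 1146*k^8 + 1122*k^7 - 1431*k^6 - 840*k^5 - 1578*k^4 + 1030*k^3 + 105*k^2 + 588*k - 343)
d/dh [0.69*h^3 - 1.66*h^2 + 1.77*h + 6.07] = 2.07*h^2 - 3.32*h + 1.77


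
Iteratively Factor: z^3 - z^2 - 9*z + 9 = (z - 3)*(z^2 + 2*z - 3) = (z - 3)*(z + 3)*(z - 1)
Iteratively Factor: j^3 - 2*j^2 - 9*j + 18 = (j - 3)*(j^2 + j - 6) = (j - 3)*(j + 3)*(j - 2)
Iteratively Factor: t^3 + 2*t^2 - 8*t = (t)*(t^2 + 2*t - 8) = t*(t + 4)*(t - 2)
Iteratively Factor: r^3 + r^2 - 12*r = (r + 4)*(r^2 - 3*r) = r*(r + 4)*(r - 3)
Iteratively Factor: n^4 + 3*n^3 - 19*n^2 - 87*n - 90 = (n + 3)*(n^3 - 19*n - 30) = (n + 3)^2*(n^2 - 3*n - 10) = (n - 5)*(n + 3)^2*(n + 2)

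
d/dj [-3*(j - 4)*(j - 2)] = 18 - 6*j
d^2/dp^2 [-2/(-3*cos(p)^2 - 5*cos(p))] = 2*(-9*(1 - cos(2*p))^2 + 225*cos(p)/4 - 43*cos(2*p)/2 - 45*cos(3*p)/4 + 129/2)/((3*cos(p) + 5)^3*cos(p)^3)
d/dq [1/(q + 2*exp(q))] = (-2*exp(q) - 1)/(q + 2*exp(q))^2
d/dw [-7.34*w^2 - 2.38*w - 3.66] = -14.68*w - 2.38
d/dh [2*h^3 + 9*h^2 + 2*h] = 6*h^2 + 18*h + 2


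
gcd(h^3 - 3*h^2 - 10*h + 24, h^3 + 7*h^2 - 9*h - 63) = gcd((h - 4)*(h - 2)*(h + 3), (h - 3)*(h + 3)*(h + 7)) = h + 3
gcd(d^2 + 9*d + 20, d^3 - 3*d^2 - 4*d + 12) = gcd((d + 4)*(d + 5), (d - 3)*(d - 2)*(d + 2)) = 1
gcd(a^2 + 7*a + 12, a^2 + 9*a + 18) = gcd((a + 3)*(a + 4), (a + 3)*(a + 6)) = a + 3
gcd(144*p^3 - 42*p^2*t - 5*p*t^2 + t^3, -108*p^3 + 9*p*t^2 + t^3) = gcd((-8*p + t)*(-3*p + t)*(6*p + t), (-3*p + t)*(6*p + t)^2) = 18*p^2 - 3*p*t - t^2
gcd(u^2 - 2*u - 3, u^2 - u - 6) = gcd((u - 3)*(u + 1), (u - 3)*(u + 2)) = u - 3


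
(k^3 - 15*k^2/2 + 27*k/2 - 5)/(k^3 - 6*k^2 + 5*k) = (k^2 - 5*k/2 + 1)/(k*(k - 1))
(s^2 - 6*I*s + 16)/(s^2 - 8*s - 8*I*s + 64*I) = (s + 2*I)/(s - 8)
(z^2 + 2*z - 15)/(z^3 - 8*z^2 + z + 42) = (z + 5)/(z^2 - 5*z - 14)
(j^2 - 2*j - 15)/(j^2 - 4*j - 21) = (j - 5)/(j - 7)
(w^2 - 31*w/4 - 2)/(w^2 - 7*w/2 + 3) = (4*w^2 - 31*w - 8)/(2*(2*w^2 - 7*w + 6))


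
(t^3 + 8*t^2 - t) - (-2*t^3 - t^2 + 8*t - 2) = 3*t^3 + 9*t^2 - 9*t + 2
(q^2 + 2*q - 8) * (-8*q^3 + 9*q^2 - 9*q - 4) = -8*q^5 - 7*q^4 + 73*q^3 - 94*q^2 + 64*q + 32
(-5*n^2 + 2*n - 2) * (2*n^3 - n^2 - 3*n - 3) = -10*n^5 + 9*n^4 + 9*n^3 + 11*n^2 + 6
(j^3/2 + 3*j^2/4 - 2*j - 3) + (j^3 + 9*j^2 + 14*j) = 3*j^3/2 + 39*j^2/4 + 12*j - 3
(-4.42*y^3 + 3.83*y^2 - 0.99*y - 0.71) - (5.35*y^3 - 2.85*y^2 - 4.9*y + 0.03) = -9.77*y^3 + 6.68*y^2 + 3.91*y - 0.74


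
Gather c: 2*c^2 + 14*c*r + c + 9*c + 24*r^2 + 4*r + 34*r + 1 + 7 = 2*c^2 + c*(14*r + 10) + 24*r^2 + 38*r + 8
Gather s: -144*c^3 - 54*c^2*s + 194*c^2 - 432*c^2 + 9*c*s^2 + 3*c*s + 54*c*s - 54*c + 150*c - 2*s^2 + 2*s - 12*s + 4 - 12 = -144*c^3 - 238*c^2 + 96*c + s^2*(9*c - 2) + s*(-54*c^2 + 57*c - 10) - 8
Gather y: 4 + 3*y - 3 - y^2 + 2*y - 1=-y^2 + 5*y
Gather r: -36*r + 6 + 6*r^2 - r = 6*r^2 - 37*r + 6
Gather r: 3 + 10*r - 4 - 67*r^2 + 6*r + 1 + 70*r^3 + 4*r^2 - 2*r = 70*r^3 - 63*r^2 + 14*r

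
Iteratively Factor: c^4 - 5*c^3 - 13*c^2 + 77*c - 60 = (c - 5)*(c^3 - 13*c + 12) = (c - 5)*(c - 3)*(c^2 + 3*c - 4) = (c - 5)*(c - 3)*(c + 4)*(c - 1)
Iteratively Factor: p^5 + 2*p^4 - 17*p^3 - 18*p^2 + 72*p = (p + 4)*(p^4 - 2*p^3 - 9*p^2 + 18*p) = (p - 2)*(p + 4)*(p^3 - 9*p) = p*(p - 2)*(p + 4)*(p^2 - 9) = p*(p - 2)*(p + 3)*(p + 4)*(p - 3)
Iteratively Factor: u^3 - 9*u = (u + 3)*(u^2 - 3*u) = (u - 3)*(u + 3)*(u)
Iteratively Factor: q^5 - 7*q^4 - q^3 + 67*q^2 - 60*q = (q - 4)*(q^4 - 3*q^3 - 13*q^2 + 15*q) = (q - 4)*(q + 3)*(q^3 - 6*q^2 + 5*q) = (q - 4)*(q - 1)*(q + 3)*(q^2 - 5*q) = (q - 5)*(q - 4)*(q - 1)*(q + 3)*(q)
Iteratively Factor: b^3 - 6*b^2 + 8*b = (b - 2)*(b^2 - 4*b) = b*(b - 2)*(b - 4)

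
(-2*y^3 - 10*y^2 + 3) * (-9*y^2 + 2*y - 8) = 18*y^5 + 86*y^4 - 4*y^3 + 53*y^2 + 6*y - 24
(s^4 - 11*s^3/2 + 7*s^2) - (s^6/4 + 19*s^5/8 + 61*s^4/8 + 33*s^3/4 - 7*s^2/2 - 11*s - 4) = -s^6/4 - 19*s^5/8 - 53*s^4/8 - 55*s^3/4 + 21*s^2/2 + 11*s + 4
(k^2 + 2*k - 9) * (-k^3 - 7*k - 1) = -k^5 - 2*k^4 + 2*k^3 - 15*k^2 + 61*k + 9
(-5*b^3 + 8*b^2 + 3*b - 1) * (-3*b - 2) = 15*b^4 - 14*b^3 - 25*b^2 - 3*b + 2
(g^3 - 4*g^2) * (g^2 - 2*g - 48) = g^5 - 6*g^4 - 40*g^3 + 192*g^2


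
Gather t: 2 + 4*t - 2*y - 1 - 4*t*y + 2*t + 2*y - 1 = t*(6 - 4*y)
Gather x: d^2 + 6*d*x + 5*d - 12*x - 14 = d^2 + 5*d + x*(6*d - 12) - 14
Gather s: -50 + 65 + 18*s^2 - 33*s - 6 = 18*s^2 - 33*s + 9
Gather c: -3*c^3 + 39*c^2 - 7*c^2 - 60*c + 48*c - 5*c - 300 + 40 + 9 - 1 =-3*c^3 + 32*c^2 - 17*c - 252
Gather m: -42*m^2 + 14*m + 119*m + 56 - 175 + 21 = -42*m^2 + 133*m - 98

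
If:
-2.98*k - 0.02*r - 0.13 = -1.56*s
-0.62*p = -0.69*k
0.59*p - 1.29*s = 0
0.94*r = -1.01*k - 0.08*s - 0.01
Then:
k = -0.06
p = -0.07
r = 0.06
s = -0.03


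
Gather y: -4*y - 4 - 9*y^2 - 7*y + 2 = -9*y^2 - 11*y - 2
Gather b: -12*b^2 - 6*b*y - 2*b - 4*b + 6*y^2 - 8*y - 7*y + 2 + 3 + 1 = -12*b^2 + b*(-6*y - 6) + 6*y^2 - 15*y + 6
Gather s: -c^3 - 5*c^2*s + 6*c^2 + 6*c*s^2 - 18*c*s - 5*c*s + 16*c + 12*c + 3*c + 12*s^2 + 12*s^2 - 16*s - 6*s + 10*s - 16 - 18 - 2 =-c^3 + 6*c^2 + 31*c + s^2*(6*c + 24) + s*(-5*c^2 - 23*c - 12) - 36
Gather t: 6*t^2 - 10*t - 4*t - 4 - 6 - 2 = 6*t^2 - 14*t - 12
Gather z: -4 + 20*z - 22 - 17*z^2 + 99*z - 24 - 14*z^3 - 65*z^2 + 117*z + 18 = -14*z^3 - 82*z^2 + 236*z - 32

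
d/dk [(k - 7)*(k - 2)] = 2*k - 9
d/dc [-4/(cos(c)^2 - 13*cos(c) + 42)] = 4*(13 - 2*cos(c))*sin(c)/(cos(c)^2 - 13*cos(c) + 42)^2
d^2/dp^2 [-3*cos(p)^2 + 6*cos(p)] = -6*cos(p) + 6*cos(2*p)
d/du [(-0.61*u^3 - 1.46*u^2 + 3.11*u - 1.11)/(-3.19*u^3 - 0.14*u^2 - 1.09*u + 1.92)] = (-4.572*u^4 + 21.1716*u^3 - 12.1095*u^2 - 5.9172*u + 4.7613)/(10.1761*u^6 + 0.8932*u^5 + 6.9738*u^4 - 11.9444*u^3 + 0.6505*u^2 - 4.1856*u + 3.6864)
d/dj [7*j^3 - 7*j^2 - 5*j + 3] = 21*j^2 - 14*j - 5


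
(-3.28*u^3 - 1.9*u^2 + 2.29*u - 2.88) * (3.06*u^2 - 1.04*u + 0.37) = -10.0368*u^5 - 2.4028*u^4 + 7.7698*u^3 - 11.8974*u^2 + 3.8425*u - 1.0656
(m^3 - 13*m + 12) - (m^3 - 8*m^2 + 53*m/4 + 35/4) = 8*m^2 - 105*m/4 + 13/4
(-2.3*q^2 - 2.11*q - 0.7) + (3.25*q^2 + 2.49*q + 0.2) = 0.95*q^2 + 0.38*q - 0.5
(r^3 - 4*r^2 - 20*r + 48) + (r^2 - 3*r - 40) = r^3 - 3*r^2 - 23*r + 8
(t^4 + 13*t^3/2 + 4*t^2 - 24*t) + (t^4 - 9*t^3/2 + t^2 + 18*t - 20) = 2*t^4 + 2*t^3 + 5*t^2 - 6*t - 20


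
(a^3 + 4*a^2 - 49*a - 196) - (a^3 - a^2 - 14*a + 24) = 5*a^2 - 35*a - 220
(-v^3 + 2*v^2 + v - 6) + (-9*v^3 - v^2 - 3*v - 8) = -10*v^3 + v^2 - 2*v - 14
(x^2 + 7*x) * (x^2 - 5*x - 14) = x^4 + 2*x^3 - 49*x^2 - 98*x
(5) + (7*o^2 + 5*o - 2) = 7*o^2 + 5*o + 3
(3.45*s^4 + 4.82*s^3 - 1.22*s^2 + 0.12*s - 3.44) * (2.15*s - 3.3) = 7.4175*s^5 - 1.022*s^4 - 18.529*s^3 + 4.284*s^2 - 7.792*s + 11.352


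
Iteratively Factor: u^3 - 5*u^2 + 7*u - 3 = (u - 3)*(u^2 - 2*u + 1) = (u - 3)*(u - 1)*(u - 1)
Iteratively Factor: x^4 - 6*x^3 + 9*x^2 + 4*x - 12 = (x - 3)*(x^3 - 3*x^2 + 4) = (x - 3)*(x - 2)*(x^2 - x - 2) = (x - 3)*(x - 2)^2*(x + 1)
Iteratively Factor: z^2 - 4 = (z - 2)*(z + 2)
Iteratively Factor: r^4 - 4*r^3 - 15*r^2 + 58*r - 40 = (r - 5)*(r^3 + r^2 - 10*r + 8) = (r - 5)*(r + 4)*(r^2 - 3*r + 2) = (r - 5)*(r - 1)*(r + 4)*(r - 2)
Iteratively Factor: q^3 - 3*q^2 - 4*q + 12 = (q - 3)*(q^2 - 4) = (q - 3)*(q - 2)*(q + 2)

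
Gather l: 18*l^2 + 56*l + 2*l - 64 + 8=18*l^2 + 58*l - 56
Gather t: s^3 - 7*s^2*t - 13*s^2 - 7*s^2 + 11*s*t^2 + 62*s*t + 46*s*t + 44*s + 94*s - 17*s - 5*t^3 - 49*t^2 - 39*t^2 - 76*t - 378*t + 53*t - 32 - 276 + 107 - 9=s^3 - 20*s^2 + 121*s - 5*t^3 + t^2*(11*s - 88) + t*(-7*s^2 + 108*s - 401) - 210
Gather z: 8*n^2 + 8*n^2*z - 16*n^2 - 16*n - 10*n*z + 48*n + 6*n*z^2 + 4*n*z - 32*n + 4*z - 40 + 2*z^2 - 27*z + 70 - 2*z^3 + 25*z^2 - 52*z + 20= -8*n^2 - 2*z^3 + z^2*(6*n + 27) + z*(8*n^2 - 6*n - 75) + 50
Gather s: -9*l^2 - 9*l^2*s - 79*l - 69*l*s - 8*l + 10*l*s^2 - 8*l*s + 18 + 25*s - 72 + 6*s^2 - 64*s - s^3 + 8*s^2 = -9*l^2 - 87*l - s^3 + s^2*(10*l + 14) + s*(-9*l^2 - 77*l - 39) - 54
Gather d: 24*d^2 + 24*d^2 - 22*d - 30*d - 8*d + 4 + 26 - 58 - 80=48*d^2 - 60*d - 108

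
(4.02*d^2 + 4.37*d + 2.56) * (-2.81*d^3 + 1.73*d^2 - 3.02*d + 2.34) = -11.2962*d^5 - 5.3251*d^4 - 11.7739*d^3 + 0.638199999999999*d^2 + 2.4946*d + 5.9904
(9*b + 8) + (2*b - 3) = 11*b + 5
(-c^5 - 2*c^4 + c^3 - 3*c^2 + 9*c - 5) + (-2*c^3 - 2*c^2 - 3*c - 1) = -c^5 - 2*c^4 - c^3 - 5*c^2 + 6*c - 6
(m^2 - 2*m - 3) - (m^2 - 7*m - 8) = 5*m + 5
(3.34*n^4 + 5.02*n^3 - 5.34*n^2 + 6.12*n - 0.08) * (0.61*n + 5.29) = 2.0374*n^5 + 20.7308*n^4 + 23.2984*n^3 - 24.5154*n^2 + 32.326*n - 0.4232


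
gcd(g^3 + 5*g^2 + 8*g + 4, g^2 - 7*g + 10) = 1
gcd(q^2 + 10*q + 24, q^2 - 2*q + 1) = 1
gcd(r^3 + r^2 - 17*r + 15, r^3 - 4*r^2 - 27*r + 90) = r^2 + 2*r - 15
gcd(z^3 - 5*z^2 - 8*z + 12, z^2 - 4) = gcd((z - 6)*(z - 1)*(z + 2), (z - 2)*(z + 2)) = z + 2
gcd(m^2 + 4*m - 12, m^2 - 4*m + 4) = m - 2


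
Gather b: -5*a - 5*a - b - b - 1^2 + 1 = -10*a - 2*b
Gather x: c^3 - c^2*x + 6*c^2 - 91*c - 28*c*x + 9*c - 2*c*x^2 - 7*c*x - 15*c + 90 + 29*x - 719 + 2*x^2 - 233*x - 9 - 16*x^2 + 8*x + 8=c^3 + 6*c^2 - 97*c + x^2*(-2*c - 14) + x*(-c^2 - 35*c - 196) - 630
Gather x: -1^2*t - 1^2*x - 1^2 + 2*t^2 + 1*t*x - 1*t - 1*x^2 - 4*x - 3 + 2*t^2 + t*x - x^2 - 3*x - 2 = 4*t^2 - 2*t - 2*x^2 + x*(2*t - 8) - 6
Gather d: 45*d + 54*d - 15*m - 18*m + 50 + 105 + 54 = 99*d - 33*m + 209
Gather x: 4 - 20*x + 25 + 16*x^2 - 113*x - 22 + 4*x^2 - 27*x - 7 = 20*x^2 - 160*x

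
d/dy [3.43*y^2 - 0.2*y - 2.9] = 6.86*y - 0.2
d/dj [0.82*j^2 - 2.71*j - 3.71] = 1.64*j - 2.71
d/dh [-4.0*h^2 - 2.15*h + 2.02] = -8.0*h - 2.15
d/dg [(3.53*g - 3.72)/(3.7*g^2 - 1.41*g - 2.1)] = (-13.061*g^2 + 27.528*g - 12.6582)/(13.69*g^4 - 10.434*g^3 - 13.5519*g^2 + 5.922*g + 4.41)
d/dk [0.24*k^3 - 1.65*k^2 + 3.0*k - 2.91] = 0.72*k^2 - 3.3*k + 3.0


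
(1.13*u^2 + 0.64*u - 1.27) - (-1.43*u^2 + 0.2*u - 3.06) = 2.56*u^2 + 0.44*u + 1.79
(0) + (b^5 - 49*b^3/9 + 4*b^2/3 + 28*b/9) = b^5 - 49*b^3/9 + 4*b^2/3 + 28*b/9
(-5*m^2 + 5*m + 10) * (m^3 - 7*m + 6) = -5*m^5 + 5*m^4 + 45*m^3 - 65*m^2 - 40*m + 60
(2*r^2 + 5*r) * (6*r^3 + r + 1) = 12*r^5 + 30*r^4 + 2*r^3 + 7*r^2 + 5*r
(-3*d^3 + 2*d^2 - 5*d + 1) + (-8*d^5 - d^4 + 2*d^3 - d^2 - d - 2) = -8*d^5 - d^4 - d^3 + d^2 - 6*d - 1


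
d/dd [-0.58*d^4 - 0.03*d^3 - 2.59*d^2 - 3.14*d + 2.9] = -2.32*d^3 - 0.09*d^2 - 5.18*d - 3.14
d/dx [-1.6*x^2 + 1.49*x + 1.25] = 1.49 - 3.2*x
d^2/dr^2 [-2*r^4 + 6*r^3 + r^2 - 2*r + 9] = -24*r^2 + 36*r + 2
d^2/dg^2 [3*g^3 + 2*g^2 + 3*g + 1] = 18*g + 4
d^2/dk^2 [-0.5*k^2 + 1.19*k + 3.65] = -1.00000000000000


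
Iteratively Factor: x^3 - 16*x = (x)*(x^2 - 16) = x*(x + 4)*(x - 4)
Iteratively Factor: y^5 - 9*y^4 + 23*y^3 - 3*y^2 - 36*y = (y - 3)*(y^4 - 6*y^3 + 5*y^2 + 12*y) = (y - 3)^2*(y^3 - 3*y^2 - 4*y) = (y - 3)^2*(y + 1)*(y^2 - 4*y) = y*(y - 3)^2*(y + 1)*(y - 4)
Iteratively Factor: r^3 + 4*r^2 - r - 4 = (r + 1)*(r^2 + 3*r - 4) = (r + 1)*(r + 4)*(r - 1)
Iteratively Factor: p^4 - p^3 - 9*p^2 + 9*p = (p + 3)*(p^3 - 4*p^2 + 3*p) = p*(p + 3)*(p^2 - 4*p + 3) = p*(p - 1)*(p + 3)*(p - 3)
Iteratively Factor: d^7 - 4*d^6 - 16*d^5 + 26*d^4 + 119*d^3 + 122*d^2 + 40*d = (d + 2)*(d^6 - 6*d^5 - 4*d^4 + 34*d^3 + 51*d^2 + 20*d) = (d + 1)*(d + 2)*(d^5 - 7*d^4 + 3*d^3 + 31*d^2 + 20*d) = (d - 5)*(d + 1)*(d + 2)*(d^4 - 2*d^3 - 7*d^2 - 4*d) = (d - 5)*(d - 4)*(d + 1)*(d + 2)*(d^3 + 2*d^2 + d) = (d - 5)*(d - 4)*(d + 1)^2*(d + 2)*(d^2 + d) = d*(d - 5)*(d - 4)*(d + 1)^2*(d + 2)*(d + 1)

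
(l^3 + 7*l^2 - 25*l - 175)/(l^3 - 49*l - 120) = (l^2 + 2*l - 35)/(l^2 - 5*l - 24)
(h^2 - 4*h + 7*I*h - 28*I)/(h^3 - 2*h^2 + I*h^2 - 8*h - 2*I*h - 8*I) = (h + 7*I)/(h^2 + h*(2 + I) + 2*I)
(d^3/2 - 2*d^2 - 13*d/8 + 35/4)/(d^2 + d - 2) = (4*d^2 - 24*d + 35)/(8*(d - 1))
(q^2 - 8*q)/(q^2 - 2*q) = (q - 8)/(q - 2)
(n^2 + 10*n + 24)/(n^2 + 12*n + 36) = (n + 4)/(n + 6)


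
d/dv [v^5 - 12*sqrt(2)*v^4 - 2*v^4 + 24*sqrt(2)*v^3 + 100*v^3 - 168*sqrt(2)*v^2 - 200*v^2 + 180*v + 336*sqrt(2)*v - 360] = 5*v^4 - 48*sqrt(2)*v^3 - 8*v^3 + 72*sqrt(2)*v^2 + 300*v^2 - 336*sqrt(2)*v - 400*v + 180 + 336*sqrt(2)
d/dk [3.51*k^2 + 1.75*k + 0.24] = 7.02*k + 1.75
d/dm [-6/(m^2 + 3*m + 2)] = 6*(2*m + 3)/(m^2 + 3*m + 2)^2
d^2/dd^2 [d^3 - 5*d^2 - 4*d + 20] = 6*d - 10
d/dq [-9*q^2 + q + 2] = 1 - 18*q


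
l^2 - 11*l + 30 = (l - 6)*(l - 5)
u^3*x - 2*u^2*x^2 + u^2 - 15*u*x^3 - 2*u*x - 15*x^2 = (u - 5*x)*(u + 3*x)*(u*x + 1)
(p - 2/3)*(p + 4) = p^2 + 10*p/3 - 8/3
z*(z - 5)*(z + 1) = z^3 - 4*z^2 - 5*z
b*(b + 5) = b^2 + 5*b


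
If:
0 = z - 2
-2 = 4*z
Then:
No Solution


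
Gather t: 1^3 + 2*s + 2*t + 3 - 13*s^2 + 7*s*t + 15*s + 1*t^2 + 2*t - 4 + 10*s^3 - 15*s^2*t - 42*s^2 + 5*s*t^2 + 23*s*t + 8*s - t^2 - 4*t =10*s^3 - 55*s^2 + 5*s*t^2 + 25*s + t*(-15*s^2 + 30*s)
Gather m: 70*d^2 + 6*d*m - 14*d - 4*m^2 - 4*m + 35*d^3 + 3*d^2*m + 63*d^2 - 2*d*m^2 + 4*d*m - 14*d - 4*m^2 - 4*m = 35*d^3 + 133*d^2 - 28*d + m^2*(-2*d - 8) + m*(3*d^2 + 10*d - 8)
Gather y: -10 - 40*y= -40*y - 10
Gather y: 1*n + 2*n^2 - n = 2*n^2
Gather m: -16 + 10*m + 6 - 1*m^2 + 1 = -m^2 + 10*m - 9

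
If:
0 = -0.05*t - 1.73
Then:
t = -34.60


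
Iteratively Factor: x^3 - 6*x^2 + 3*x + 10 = (x - 2)*(x^2 - 4*x - 5) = (x - 5)*(x - 2)*(x + 1)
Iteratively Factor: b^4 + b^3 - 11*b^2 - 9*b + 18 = (b - 3)*(b^3 + 4*b^2 + b - 6) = (b - 3)*(b + 2)*(b^2 + 2*b - 3) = (b - 3)*(b - 1)*(b + 2)*(b + 3)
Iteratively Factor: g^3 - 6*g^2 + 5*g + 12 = (g - 3)*(g^2 - 3*g - 4) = (g - 3)*(g + 1)*(g - 4)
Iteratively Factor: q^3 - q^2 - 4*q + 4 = (q + 2)*(q^2 - 3*q + 2) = (q - 2)*(q + 2)*(q - 1)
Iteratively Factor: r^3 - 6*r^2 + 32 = (r + 2)*(r^2 - 8*r + 16) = (r - 4)*(r + 2)*(r - 4)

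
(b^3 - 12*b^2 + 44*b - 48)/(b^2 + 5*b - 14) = (b^2 - 10*b + 24)/(b + 7)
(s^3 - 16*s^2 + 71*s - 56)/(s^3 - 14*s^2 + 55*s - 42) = (s - 8)/(s - 6)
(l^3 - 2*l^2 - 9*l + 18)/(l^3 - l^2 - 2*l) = (l^2 - 9)/(l*(l + 1))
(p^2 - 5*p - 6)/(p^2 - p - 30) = (p + 1)/(p + 5)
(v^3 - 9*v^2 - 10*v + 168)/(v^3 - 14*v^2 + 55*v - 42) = (v + 4)/(v - 1)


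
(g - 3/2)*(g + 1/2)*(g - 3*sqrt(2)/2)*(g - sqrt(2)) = g^4 - 5*sqrt(2)*g^3/2 - g^3 + 9*g^2/4 + 5*sqrt(2)*g^2/2 - 3*g + 15*sqrt(2)*g/8 - 9/4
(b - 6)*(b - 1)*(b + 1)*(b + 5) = b^4 - b^3 - 31*b^2 + b + 30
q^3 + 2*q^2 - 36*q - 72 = (q - 6)*(q + 2)*(q + 6)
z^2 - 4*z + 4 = (z - 2)^2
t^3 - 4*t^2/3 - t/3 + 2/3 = (t - 1)^2*(t + 2/3)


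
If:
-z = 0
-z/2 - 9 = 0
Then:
No Solution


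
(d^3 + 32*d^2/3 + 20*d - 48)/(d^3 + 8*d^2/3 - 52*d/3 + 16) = (d + 6)/(d - 2)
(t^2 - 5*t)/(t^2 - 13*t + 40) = t/(t - 8)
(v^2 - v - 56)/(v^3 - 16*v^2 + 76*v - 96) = (v + 7)/(v^2 - 8*v + 12)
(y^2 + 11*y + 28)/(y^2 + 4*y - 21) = (y + 4)/(y - 3)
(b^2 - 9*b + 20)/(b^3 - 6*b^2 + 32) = (b - 5)/(b^2 - 2*b - 8)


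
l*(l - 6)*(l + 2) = l^3 - 4*l^2 - 12*l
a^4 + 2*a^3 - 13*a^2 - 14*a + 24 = (a - 3)*(a - 1)*(a + 2)*(a + 4)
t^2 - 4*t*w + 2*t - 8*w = (t + 2)*(t - 4*w)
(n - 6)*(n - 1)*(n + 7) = n^3 - 43*n + 42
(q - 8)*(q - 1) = q^2 - 9*q + 8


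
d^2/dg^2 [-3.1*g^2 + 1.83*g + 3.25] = -6.20000000000000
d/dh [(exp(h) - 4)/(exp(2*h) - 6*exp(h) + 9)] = (5 - exp(h))*exp(h)/(exp(3*h) - 9*exp(2*h) + 27*exp(h) - 27)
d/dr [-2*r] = -2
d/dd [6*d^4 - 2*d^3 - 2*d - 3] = 24*d^3 - 6*d^2 - 2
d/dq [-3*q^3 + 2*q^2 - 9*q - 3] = -9*q^2 + 4*q - 9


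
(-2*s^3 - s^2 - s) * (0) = 0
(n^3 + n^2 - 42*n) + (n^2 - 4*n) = n^3 + 2*n^2 - 46*n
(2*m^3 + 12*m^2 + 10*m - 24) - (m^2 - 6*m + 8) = 2*m^3 + 11*m^2 + 16*m - 32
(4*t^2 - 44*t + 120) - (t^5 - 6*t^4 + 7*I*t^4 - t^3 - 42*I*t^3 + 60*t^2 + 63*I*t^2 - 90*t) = -t^5 + 6*t^4 - 7*I*t^4 + t^3 + 42*I*t^3 - 56*t^2 - 63*I*t^2 + 46*t + 120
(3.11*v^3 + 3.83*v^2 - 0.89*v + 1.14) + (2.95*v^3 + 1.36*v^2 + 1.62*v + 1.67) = 6.06*v^3 + 5.19*v^2 + 0.73*v + 2.81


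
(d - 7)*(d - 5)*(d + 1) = d^3 - 11*d^2 + 23*d + 35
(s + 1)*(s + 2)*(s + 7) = s^3 + 10*s^2 + 23*s + 14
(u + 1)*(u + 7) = u^2 + 8*u + 7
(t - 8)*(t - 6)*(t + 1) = t^3 - 13*t^2 + 34*t + 48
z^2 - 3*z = z*(z - 3)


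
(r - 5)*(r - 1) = r^2 - 6*r + 5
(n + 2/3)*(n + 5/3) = n^2 + 7*n/3 + 10/9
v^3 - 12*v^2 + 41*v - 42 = (v - 7)*(v - 3)*(v - 2)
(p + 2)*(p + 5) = p^2 + 7*p + 10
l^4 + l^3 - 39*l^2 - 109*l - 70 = (l - 7)*(l + 1)*(l + 2)*(l + 5)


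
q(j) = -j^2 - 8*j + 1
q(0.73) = -5.37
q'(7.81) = -23.62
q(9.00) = -152.00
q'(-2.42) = -3.16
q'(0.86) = -9.72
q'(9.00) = -26.00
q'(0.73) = -9.46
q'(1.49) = -10.98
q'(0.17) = -8.34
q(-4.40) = 16.84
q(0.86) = -6.62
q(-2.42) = 14.50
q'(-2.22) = -3.56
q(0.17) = -0.39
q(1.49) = -13.14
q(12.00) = -239.00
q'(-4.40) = 0.80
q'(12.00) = -32.00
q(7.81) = -122.48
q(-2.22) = 13.83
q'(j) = -2*j - 8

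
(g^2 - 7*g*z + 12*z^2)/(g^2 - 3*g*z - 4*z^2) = (g - 3*z)/(g + z)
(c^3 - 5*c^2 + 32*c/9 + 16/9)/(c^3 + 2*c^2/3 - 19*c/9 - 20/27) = 3*(c - 4)/(3*c + 5)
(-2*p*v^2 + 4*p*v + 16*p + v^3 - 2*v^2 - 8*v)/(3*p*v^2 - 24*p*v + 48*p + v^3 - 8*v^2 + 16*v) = (-2*p*v - 4*p + v^2 + 2*v)/(3*p*v - 12*p + v^2 - 4*v)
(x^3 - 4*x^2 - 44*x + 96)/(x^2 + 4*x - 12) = x - 8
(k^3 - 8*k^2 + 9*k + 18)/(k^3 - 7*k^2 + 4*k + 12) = (k - 3)/(k - 2)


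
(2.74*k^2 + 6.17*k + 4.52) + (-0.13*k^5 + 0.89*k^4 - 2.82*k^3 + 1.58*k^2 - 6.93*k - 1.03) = -0.13*k^5 + 0.89*k^4 - 2.82*k^3 + 4.32*k^2 - 0.76*k + 3.49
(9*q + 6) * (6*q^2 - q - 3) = 54*q^3 + 27*q^2 - 33*q - 18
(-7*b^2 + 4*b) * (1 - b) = 7*b^3 - 11*b^2 + 4*b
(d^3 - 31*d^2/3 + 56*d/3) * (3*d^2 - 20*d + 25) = 3*d^5 - 51*d^4 + 863*d^3/3 - 1895*d^2/3 + 1400*d/3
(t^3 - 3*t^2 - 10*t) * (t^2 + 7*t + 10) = t^5 + 4*t^4 - 21*t^3 - 100*t^2 - 100*t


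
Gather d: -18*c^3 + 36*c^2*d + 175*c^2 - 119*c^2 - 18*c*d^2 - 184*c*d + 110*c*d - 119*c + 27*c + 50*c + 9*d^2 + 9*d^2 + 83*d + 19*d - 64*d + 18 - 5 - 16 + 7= -18*c^3 + 56*c^2 - 42*c + d^2*(18 - 18*c) + d*(36*c^2 - 74*c + 38) + 4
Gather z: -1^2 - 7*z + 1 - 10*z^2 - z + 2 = -10*z^2 - 8*z + 2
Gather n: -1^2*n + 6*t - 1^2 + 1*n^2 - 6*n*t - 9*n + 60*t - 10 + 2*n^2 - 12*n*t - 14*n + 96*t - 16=3*n^2 + n*(-18*t - 24) + 162*t - 27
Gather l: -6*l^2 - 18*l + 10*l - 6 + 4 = -6*l^2 - 8*l - 2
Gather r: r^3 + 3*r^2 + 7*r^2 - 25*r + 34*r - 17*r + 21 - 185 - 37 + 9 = r^3 + 10*r^2 - 8*r - 192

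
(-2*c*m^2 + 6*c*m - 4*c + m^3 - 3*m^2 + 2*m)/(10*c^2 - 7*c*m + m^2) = (-m^2 + 3*m - 2)/(5*c - m)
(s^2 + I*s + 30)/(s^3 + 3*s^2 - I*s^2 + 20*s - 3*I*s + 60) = (s + 6*I)/(s^2 + s*(3 + 4*I) + 12*I)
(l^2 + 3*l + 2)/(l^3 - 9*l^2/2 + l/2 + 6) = 2*(l + 2)/(2*l^2 - 11*l + 12)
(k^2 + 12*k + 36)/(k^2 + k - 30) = (k + 6)/(k - 5)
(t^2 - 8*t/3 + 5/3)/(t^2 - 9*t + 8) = (t - 5/3)/(t - 8)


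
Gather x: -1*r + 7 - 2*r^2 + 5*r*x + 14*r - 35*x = -2*r^2 + 13*r + x*(5*r - 35) + 7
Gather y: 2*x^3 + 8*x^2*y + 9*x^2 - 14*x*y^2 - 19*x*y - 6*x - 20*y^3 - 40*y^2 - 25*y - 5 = 2*x^3 + 9*x^2 - 6*x - 20*y^3 + y^2*(-14*x - 40) + y*(8*x^2 - 19*x - 25) - 5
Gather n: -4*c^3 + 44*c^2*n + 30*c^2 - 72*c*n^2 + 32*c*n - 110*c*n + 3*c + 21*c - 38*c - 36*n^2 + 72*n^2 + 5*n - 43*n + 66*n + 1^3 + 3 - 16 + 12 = -4*c^3 + 30*c^2 - 14*c + n^2*(36 - 72*c) + n*(44*c^2 - 78*c + 28)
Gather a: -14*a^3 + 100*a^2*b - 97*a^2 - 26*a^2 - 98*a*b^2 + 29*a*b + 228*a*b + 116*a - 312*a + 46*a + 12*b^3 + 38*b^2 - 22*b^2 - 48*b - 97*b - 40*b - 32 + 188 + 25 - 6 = -14*a^3 + a^2*(100*b - 123) + a*(-98*b^2 + 257*b - 150) + 12*b^3 + 16*b^2 - 185*b + 175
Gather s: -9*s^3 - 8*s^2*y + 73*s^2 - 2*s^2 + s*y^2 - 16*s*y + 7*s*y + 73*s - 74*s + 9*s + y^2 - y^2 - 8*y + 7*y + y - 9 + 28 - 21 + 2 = -9*s^3 + s^2*(71 - 8*y) + s*(y^2 - 9*y + 8)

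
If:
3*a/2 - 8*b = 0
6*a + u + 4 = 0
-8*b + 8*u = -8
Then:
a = -16/33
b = -1/11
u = -12/11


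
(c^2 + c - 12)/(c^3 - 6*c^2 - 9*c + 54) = (c + 4)/(c^2 - 3*c - 18)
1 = 1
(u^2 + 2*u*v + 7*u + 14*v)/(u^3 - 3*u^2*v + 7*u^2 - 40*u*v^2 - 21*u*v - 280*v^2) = (u + 2*v)/(u^2 - 3*u*v - 40*v^2)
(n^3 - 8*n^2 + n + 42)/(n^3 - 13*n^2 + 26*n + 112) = (n - 3)/(n - 8)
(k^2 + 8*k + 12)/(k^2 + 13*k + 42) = (k + 2)/(k + 7)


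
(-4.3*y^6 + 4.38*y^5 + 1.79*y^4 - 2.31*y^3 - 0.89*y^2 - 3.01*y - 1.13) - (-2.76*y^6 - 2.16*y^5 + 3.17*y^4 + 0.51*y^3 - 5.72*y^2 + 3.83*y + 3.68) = -1.54*y^6 + 6.54*y^5 - 1.38*y^4 - 2.82*y^3 + 4.83*y^2 - 6.84*y - 4.81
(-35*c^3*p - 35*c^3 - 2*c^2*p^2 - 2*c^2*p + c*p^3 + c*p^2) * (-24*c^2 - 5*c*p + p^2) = 840*c^5*p + 840*c^5 + 223*c^4*p^2 + 223*c^4*p - 49*c^3*p^3 - 49*c^3*p^2 - 7*c^2*p^4 - 7*c^2*p^3 + c*p^5 + c*p^4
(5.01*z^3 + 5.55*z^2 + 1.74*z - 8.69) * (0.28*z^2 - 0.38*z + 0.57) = 1.4028*z^5 - 0.3498*z^4 + 1.2339*z^3 + 0.0690999999999993*z^2 + 4.294*z - 4.9533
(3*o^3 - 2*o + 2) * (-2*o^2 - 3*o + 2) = -6*o^5 - 9*o^4 + 10*o^3 + 2*o^2 - 10*o + 4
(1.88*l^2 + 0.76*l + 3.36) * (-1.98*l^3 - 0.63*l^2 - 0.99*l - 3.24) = -3.7224*l^5 - 2.6892*l^4 - 8.9928*l^3 - 8.9604*l^2 - 5.7888*l - 10.8864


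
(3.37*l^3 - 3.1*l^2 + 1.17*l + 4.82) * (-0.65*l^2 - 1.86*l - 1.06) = -2.1905*l^5 - 4.2532*l^4 + 1.4333*l^3 - 2.0232*l^2 - 10.2054*l - 5.1092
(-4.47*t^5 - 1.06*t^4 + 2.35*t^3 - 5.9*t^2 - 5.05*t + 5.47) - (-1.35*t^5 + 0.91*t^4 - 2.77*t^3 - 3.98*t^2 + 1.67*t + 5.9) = -3.12*t^5 - 1.97*t^4 + 5.12*t^3 - 1.92*t^2 - 6.72*t - 0.430000000000001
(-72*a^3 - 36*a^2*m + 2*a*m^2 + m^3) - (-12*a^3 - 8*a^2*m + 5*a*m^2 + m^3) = -60*a^3 - 28*a^2*m - 3*a*m^2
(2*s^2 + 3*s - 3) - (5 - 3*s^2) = 5*s^2 + 3*s - 8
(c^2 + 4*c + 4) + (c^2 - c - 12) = 2*c^2 + 3*c - 8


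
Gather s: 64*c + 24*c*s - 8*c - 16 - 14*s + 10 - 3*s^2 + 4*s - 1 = 56*c - 3*s^2 + s*(24*c - 10) - 7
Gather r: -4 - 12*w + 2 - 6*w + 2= -18*w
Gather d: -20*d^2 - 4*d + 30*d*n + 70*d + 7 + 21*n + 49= -20*d^2 + d*(30*n + 66) + 21*n + 56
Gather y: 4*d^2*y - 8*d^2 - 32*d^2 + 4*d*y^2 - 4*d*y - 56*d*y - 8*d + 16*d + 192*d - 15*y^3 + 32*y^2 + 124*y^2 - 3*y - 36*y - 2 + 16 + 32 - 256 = -40*d^2 + 200*d - 15*y^3 + y^2*(4*d + 156) + y*(4*d^2 - 60*d - 39) - 210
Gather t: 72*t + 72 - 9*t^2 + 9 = -9*t^2 + 72*t + 81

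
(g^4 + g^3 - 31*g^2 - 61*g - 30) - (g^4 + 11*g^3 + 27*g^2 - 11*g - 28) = -10*g^3 - 58*g^2 - 50*g - 2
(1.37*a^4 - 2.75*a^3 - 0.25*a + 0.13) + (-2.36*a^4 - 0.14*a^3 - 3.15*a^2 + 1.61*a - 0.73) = -0.99*a^4 - 2.89*a^3 - 3.15*a^2 + 1.36*a - 0.6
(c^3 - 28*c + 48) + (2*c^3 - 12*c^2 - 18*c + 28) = 3*c^3 - 12*c^2 - 46*c + 76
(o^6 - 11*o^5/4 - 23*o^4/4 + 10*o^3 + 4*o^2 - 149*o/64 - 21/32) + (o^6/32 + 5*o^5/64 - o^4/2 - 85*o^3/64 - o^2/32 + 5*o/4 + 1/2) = 33*o^6/32 - 171*o^5/64 - 25*o^4/4 + 555*o^3/64 + 127*o^2/32 - 69*o/64 - 5/32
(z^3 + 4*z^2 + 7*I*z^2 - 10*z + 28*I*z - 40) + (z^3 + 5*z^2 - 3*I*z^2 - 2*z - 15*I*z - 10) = 2*z^3 + 9*z^2 + 4*I*z^2 - 12*z + 13*I*z - 50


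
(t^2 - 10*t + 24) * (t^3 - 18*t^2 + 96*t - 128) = t^5 - 28*t^4 + 300*t^3 - 1520*t^2 + 3584*t - 3072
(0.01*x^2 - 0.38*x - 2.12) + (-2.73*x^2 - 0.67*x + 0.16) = -2.72*x^2 - 1.05*x - 1.96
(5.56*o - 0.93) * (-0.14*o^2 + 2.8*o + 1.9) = -0.7784*o^3 + 15.6982*o^2 + 7.96*o - 1.767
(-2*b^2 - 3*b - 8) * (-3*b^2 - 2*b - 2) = 6*b^4 + 13*b^3 + 34*b^2 + 22*b + 16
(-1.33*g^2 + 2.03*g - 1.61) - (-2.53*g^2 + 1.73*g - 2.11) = 1.2*g^2 + 0.3*g + 0.5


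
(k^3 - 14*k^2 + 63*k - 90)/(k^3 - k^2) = (k^3 - 14*k^2 + 63*k - 90)/(k^2*(k - 1))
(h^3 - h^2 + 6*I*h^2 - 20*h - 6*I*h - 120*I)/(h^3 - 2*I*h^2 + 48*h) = (h^2 - h - 20)/(h*(h - 8*I))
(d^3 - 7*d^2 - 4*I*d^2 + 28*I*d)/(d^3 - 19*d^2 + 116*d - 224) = d*(d - 4*I)/(d^2 - 12*d + 32)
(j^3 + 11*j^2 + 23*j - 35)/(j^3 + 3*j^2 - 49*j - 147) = (j^2 + 4*j - 5)/(j^2 - 4*j - 21)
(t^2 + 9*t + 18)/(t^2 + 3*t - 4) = (t^2 + 9*t + 18)/(t^2 + 3*t - 4)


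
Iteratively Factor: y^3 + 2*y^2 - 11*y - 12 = (y + 1)*(y^2 + y - 12) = (y + 1)*(y + 4)*(y - 3)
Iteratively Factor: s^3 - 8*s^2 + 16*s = (s - 4)*(s^2 - 4*s) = (s - 4)^2*(s)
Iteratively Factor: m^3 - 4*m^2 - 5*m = (m - 5)*(m^2 + m) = (m - 5)*(m + 1)*(m)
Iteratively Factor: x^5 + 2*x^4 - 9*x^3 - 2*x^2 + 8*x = (x + 4)*(x^4 - 2*x^3 - x^2 + 2*x) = (x + 1)*(x + 4)*(x^3 - 3*x^2 + 2*x) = (x - 1)*(x + 1)*(x + 4)*(x^2 - 2*x) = (x - 2)*(x - 1)*(x + 1)*(x + 4)*(x)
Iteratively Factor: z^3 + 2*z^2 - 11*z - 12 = (z - 3)*(z^2 + 5*z + 4) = (z - 3)*(z + 4)*(z + 1)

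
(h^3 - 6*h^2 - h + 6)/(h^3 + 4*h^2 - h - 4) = (h - 6)/(h + 4)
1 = 1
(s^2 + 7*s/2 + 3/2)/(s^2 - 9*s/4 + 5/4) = 2*(2*s^2 + 7*s + 3)/(4*s^2 - 9*s + 5)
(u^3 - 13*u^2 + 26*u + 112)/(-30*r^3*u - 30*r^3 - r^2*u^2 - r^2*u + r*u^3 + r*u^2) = (-u^3 + 13*u^2 - 26*u - 112)/(r*(30*r^2*u + 30*r^2 + r*u^2 + r*u - u^3 - u^2))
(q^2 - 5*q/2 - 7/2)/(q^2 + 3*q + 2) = (q - 7/2)/(q + 2)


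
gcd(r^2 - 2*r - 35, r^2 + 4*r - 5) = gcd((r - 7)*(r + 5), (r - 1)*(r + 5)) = r + 5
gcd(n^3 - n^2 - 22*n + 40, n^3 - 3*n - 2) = n - 2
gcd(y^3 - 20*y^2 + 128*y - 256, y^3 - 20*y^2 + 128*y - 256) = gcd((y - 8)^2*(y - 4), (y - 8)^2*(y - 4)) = y^3 - 20*y^2 + 128*y - 256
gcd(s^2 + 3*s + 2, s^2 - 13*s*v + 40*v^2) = 1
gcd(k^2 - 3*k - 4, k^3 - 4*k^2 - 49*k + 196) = k - 4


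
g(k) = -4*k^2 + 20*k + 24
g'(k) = 20 - 8*k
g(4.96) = 24.79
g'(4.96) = -19.68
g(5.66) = 9.06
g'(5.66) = -25.28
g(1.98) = 47.92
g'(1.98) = 4.16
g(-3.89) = -114.33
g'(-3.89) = 51.12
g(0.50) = 33.00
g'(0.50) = 16.00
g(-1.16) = -4.58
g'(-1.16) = 29.28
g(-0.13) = 21.33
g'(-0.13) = 21.04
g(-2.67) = -57.92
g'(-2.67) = 41.36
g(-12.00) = -792.00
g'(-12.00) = 116.00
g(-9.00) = -480.00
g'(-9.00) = 92.00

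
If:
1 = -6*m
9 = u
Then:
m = -1/6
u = 9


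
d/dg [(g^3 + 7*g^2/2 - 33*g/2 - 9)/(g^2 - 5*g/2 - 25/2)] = (4*g^4 - 20*g^3 - 119*g^2 - 278*g + 735)/(4*g^4 - 20*g^3 - 75*g^2 + 250*g + 625)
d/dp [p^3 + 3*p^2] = 3*p*(p + 2)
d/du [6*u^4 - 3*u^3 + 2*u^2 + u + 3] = 24*u^3 - 9*u^2 + 4*u + 1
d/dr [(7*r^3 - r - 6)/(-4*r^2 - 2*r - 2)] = ((1 - 21*r^2)*(2*r^2 + r + 1) - (4*r + 1)*(-7*r^3 + r + 6))/(2*(2*r^2 + r + 1)^2)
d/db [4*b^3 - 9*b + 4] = 12*b^2 - 9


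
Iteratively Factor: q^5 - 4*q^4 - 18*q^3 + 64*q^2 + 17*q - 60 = (q + 4)*(q^4 - 8*q^3 + 14*q^2 + 8*q - 15) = (q - 1)*(q + 4)*(q^3 - 7*q^2 + 7*q + 15) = (q - 1)*(q + 1)*(q + 4)*(q^2 - 8*q + 15) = (q - 3)*(q - 1)*(q + 1)*(q + 4)*(q - 5)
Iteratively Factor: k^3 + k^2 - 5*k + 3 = (k - 1)*(k^2 + 2*k - 3) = (k - 1)*(k + 3)*(k - 1)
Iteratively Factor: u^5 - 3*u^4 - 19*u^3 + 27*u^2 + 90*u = (u - 5)*(u^4 + 2*u^3 - 9*u^2 - 18*u) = (u - 5)*(u + 3)*(u^3 - u^2 - 6*u) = u*(u - 5)*(u + 3)*(u^2 - u - 6) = u*(u - 5)*(u + 2)*(u + 3)*(u - 3)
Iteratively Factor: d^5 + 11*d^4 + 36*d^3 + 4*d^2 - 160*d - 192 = (d + 3)*(d^4 + 8*d^3 + 12*d^2 - 32*d - 64) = (d + 2)*(d + 3)*(d^3 + 6*d^2 - 32) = (d - 2)*(d + 2)*(d + 3)*(d^2 + 8*d + 16) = (d - 2)*(d + 2)*(d + 3)*(d + 4)*(d + 4)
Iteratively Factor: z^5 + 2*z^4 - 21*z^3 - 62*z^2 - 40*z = (z + 2)*(z^4 - 21*z^2 - 20*z) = z*(z + 2)*(z^3 - 21*z - 20) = z*(z + 1)*(z + 2)*(z^2 - z - 20) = z*(z + 1)*(z + 2)*(z + 4)*(z - 5)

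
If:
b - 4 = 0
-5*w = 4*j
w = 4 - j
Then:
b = 4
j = 20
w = -16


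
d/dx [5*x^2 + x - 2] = 10*x + 1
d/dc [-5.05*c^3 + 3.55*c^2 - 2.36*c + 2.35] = -15.15*c^2 + 7.1*c - 2.36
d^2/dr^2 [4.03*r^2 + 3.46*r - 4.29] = 8.06000000000000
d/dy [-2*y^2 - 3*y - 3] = -4*y - 3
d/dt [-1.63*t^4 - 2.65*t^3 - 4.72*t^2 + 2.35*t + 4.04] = -6.52*t^3 - 7.95*t^2 - 9.44*t + 2.35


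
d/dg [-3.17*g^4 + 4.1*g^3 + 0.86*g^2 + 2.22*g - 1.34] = -12.68*g^3 + 12.3*g^2 + 1.72*g + 2.22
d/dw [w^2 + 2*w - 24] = 2*w + 2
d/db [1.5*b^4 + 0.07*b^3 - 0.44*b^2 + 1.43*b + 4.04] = 6.0*b^3 + 0.21*b^2 - 0.88*b + 1.43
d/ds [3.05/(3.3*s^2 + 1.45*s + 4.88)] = (-20.13*s - 4.4225)/(3.3*s^2 + 1.45*s + 4.88)^2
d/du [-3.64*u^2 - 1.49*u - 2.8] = -7.28*u - 1.49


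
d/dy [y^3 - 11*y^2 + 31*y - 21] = 3*y^2 - 22*y + 31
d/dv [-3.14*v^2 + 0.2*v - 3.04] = 0.2 - 6.28*v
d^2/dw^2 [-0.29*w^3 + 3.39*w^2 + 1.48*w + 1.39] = 6.78 - 1.74*w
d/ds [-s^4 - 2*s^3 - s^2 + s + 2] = -4*s^3 - 6*s^2 - 2*s + 1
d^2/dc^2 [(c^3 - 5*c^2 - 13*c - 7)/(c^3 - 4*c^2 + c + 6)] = 2*(-c^3 - 39*c^2 + 213*c - 277)/(c^6 - 15*c^5 + 93*c^4 - 305*c^3 + 558*c^2 - 540*c + 216)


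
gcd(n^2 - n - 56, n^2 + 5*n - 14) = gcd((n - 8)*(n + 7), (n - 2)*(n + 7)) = n + 7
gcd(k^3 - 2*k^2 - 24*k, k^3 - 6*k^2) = k^2 - 6*k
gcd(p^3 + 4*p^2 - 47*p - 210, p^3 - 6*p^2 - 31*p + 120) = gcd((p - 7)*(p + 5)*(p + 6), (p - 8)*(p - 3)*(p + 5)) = p + 5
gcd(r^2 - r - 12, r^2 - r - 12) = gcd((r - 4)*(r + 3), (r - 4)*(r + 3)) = r^2 - r - 12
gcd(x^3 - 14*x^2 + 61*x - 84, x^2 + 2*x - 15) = x - 3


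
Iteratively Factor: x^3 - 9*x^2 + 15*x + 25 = (x + 1)*(x^2 - 10*x + 25) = (x - 5)*(x + 1)*(x - 5)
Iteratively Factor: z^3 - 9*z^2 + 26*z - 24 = (z - 2)*(z^2 - 7*z + 12) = (z - 3)*(z - 2)*(z - 4)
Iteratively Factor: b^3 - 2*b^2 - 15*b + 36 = (b - 3)*(b^2 + b - 12) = (b - 3)^2*(b + 4)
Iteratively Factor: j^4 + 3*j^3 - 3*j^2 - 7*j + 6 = (j - 1)*(j^3 + 4*j^2 + j - 6) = (j - 1)*(j + 3)*(j^2 + j - 2) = (j - 1)*(j + 2)*(j + 3)*(j - 1)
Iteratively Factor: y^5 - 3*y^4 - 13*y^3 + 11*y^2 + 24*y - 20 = (y - 1)*(y^4 - 2*y^3 - 15*y^2 - 4*y + 20) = (y - 1)*(y + 2)*(y^3 - 4*y^2 - 7*y + 10) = (y - 1)*(y + 2)^2*(y^2 - 6*y + 5) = (y - 1)^2*(y + 2)^2*(y - 5)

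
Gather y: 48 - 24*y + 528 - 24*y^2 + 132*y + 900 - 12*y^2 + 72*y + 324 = -36*y^2 + 180*y + 1800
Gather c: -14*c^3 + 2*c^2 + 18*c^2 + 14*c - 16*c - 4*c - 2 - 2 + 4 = -14*c^3 + 20*c^2 - 6*c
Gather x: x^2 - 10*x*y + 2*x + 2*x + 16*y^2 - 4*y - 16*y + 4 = x^2 + x*(4 - 10*y) + 16*y^2 - 20*y + 4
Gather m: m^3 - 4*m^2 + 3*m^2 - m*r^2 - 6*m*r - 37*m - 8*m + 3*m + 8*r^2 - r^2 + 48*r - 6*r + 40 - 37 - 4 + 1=m^3 - m^2 + m*(-r^2 - 6*r - 42) + 7*r^2 + 42*r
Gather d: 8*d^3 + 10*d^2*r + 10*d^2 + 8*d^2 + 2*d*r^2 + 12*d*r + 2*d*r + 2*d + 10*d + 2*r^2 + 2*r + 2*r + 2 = 8*d^3 + d^2*(10*r + 18) + d*(2*r^2 + 14*r + 12) + 2*r^2 + 4*r + 2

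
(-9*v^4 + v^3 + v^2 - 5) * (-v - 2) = 9*v^5 + 17*v^4 - 3*v^3 - 2*v^2 + 5*v + 10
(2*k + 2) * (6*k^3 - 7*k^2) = 12*k^4 - 2*k^3 - 14*k^2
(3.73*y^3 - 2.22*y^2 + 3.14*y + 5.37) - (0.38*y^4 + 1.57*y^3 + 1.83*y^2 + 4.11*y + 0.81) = -0.38*y^4 + 2.16*y^3 - 4.05*y^2 - 0.97*y + 4.56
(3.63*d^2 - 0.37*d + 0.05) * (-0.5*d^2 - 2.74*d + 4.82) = -1.815*d^4 - 9.7612*d^3 + 18.4854*d^2 - 1.9204*d + 0.241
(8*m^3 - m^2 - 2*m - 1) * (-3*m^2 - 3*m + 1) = -24*m^5 - 21*m^4 + 17*m^3 + 8*m^2 + m - 1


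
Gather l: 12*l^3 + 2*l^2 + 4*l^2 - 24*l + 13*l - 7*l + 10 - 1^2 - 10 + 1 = 12*l^3 + 6*l^2 - 18*l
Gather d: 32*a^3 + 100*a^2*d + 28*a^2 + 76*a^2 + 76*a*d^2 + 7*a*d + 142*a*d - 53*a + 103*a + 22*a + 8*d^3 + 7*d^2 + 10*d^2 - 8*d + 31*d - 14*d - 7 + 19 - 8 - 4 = 32*a^3 + 104*a^2 + 72*a + 8*d^3 + d^2*(76*a + 17) + d*(100*a^2 + 149*a + 9)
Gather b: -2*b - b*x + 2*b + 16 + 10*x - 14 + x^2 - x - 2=-b*x + x^2 + 9*x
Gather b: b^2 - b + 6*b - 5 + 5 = b^2 + 5*b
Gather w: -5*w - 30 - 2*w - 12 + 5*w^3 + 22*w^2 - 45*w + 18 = 5*w^3 + 22*w^2 - 52*w - 24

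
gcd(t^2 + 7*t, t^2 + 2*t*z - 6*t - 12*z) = 1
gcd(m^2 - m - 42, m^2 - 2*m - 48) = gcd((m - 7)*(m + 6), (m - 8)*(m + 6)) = m + 6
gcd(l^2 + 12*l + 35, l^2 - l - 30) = l + 5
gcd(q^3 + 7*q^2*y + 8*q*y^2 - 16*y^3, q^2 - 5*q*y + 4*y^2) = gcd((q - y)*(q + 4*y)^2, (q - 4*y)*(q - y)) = -q + y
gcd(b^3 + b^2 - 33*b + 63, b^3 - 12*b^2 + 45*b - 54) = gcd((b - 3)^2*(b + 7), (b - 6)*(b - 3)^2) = b^2 - 6*b + 9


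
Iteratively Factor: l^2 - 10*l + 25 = (l - 5)*(l - 5)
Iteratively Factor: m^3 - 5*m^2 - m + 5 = (m - 5)*(m^2 - 1) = (m - 5)*(m + 1)*(m - 1)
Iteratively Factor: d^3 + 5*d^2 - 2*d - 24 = (d - 2)*(d^2 + 7*d + 12) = (d - 2)*(d + 3)*(d + 4)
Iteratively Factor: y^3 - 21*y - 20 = (y - 5)*(y^2 + 5*y + 4) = (y - 5)*(y + 4)*(y + 1)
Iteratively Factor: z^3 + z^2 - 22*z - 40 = (z + 4)*(z^2 - 3*z - 10) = (z + 2)*(z + 4)*(z - 5)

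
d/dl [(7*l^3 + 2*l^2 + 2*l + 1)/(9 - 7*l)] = (-98*l^3 + 175*l^2 + 36*l + 25)/(49*l^2 - 126*l + 81)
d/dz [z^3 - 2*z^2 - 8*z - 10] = 3*z^2 - 4*z - 8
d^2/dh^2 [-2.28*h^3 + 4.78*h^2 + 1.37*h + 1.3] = 9.56 - 13.68*h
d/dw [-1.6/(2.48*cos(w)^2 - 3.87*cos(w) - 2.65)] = (6.192 - 7.936*cos(w))*sin(w)/(-2.48*cos(w)^2 + 3.87*cos(w) + 2.65)^2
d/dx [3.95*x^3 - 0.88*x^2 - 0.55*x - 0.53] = 11.85*x^2 - 1.76*x - 0.55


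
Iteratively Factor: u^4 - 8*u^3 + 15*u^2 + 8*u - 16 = (u - 1)*(u^3 - 7*u^2 + 8*u + 16) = (u - 4)*(u - 1)*(u^2 - 3*u - 4) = (u - 4)^2*(u - 1)*(u + 1)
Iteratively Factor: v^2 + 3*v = (v + 3)*(v)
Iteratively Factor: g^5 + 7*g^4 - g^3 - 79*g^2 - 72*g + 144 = (g - 3)*(g^4 + 10*g^3 + 29*g^2 + 8*g - 48) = (g - 3)*(g - 1)*(g^3 + 11*g^2 + 40*g + 48) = (g - 3)*(g - 1)*(g + 4)*(g^2 + 7*g + 12) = (g - 3)*(g - 1)*(g + 3)*(g + 4)*(g + 4)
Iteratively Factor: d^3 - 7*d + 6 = (d - 2)*(d^2 + 2*d - 3) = (d - 2)*(d - 1)*(d + 3)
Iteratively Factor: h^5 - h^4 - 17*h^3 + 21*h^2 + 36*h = (h + 4)*(h^4 - 5*h^3 + 3*h^2 + 9*h) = (h + 1)*(h + 4)*(h^3 - 6*h^2 + 9*h) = (h - 3)*(h + 1)*(h + 4)*(h^2 - 3*h) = (h - 3)^2*(h + 1)*(h + 4)*(h)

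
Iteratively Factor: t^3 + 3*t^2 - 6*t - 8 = (t + 1)*(t^2 + 2*t - 8) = (t - 2)*(t + 1)*(t + 4)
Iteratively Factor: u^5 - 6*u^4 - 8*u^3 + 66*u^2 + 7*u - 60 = (u - 5)*(u^4 - u^3 - 13*u^2 + u + 12) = (u - 5)*(u + 3)*(u^3 - 4*u^2 - u + 4) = (u - 5)*(u - 1)*(u + 3)*(u^2 - 3*u - 4) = (u - 5)*(u - 1)*(u + 1)*(u + 3)*(u - 4)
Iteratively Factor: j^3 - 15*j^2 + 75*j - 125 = (j - 5)*(j^2 - 10*j + 25) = (j - 5)^2*(j - 5)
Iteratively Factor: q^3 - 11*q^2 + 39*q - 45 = (q - 3)*(q^2 - 8*q + 15) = (q - 3)^2*(q - 5)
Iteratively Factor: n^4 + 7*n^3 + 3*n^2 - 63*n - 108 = (n + 3)*(n^3 + 4*n^2 - 9*n - 36) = (n + 3)*(n + 4)*(n^2 - 9) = (n + 3)^2*(n + 4)*(n - 3)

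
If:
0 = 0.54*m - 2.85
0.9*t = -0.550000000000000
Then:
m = 5.28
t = -0.61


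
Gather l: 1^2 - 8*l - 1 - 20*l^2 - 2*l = -20*l^2 - 10*l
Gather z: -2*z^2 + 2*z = -2*z^2 + 2*z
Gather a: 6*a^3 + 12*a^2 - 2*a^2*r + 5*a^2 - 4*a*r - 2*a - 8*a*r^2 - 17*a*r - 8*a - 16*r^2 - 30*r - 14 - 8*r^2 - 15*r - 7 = 6*a^3 + a^2*(17 - 2*r) + a*(-8*r^2 - 21*r - 10) - 24*r^2 - 45*r - 21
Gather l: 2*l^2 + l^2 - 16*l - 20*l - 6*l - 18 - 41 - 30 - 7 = 3*l^2 - 42*l - 96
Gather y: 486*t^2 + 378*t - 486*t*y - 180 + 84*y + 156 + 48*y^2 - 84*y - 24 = 486*t^2 - 486*t*y + 378*t + 48*y^2 - 48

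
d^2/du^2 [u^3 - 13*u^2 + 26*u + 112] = 6*u - 26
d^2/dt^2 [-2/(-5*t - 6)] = 100/(5*t + 6)^3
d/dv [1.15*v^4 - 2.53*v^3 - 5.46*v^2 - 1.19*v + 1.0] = 4.6*v^3 - 7.59*v^2 - 10.92*v - 1.19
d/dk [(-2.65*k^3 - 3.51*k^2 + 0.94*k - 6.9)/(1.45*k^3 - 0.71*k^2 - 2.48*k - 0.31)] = (6.971*k^4 + 10.418*k^3 + 41.8517*k^2 - 7.6218*k - 17.4034)/(2.1025*k^6 - 2.059*k^5 - 6.6879*k^4 + 2.6226*k^3 + 6.5906*k^2 + 1.5376*k + 0.0961)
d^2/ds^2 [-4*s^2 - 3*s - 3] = -8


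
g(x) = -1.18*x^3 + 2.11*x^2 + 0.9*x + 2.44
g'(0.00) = 0.90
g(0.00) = 2.44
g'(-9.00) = -323.82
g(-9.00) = 1025.47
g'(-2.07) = -23.00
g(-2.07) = 20.08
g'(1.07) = 1.36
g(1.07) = 4.37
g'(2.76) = -14.42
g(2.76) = -3.81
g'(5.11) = -69.97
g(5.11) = -95.32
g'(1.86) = -3.50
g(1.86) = 3.82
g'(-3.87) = -68.45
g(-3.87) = 98.95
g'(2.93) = -17.13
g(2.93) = -6.49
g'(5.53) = -84.02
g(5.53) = -127.61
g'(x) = -3.54*x^2 + 4.22*x + 0.9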